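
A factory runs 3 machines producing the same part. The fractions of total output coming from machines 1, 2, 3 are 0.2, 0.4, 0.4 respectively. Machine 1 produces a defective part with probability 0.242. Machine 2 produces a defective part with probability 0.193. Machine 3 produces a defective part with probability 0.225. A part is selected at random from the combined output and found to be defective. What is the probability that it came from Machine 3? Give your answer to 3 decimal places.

P(defective|M1) = 0.242; P(defective|M2) = 0.193; P(defective|M3) = 0.225.
Prior × likelihood for each source: 0.2·0.242=0.04840, 0.4·0.193=0.07720, 0.4·0.225=0.09000. Summing gives P(defective) = 0.21560.
P(Machine 3 | defective) = 0.09000 / 0.21560 = 0.417.

Posterior probability ≈ 0.417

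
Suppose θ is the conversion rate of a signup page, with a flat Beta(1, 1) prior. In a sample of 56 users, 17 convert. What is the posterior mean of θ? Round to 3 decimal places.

Posterior mean ≈ 0.310

The binomial likelihood is conjugate to the Beta prior: with 17 successes and 39 failures, the posterior is Beta(1+17, 1+39) = Beta(18, 40).
E[θ | data] = 18/(18+40) = 0.310.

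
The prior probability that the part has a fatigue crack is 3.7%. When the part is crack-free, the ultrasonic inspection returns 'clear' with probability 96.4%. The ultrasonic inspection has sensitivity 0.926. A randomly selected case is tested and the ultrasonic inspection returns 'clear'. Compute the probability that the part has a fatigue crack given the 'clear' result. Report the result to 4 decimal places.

P(H | E) ≈ 0.0029

Let H be the event that the part has a fatigue crack. P(H) = 0.037, so P(¬H) = 0.963. With E the 'clear' result, P(E|H) = 0.074 and P(E|¬H) = 0.964.
P(E) = 0.074·0.037 + 0.964·0.963 = 0.0027380 + 0.92833 = 0.93107.
By Bayes' theorem, P(H|E) = 0.0027380 / 0.93107 = 0.0029.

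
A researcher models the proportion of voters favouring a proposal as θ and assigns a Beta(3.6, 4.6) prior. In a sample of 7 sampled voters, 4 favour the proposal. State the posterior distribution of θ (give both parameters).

The binomial likelihood is conjugate to the Beta prior: with 4 successes and 3 failures, the posterior is Beta(3.6+4, 4.6+3) = Beta(7.6, 7.6).

Posterior: Beta(7.6, 7.6)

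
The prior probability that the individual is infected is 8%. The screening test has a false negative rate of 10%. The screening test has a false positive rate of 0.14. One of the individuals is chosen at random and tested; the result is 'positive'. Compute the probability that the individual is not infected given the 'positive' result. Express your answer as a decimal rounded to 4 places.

P(¬H | E) ≈ 0.6414

Write H for 'the individual is infected'. Prior odds H:¬H = 0.08/0.92 = 0.086957. For the 'positive' outcome, the likelihood ratio is 0.9/0.14 = 6.4286.
Posterior odds = 0.086957 × 6.4286 = 0.55901, so P(H|E) = 0.55901/(1+0.55901) = 0.3586. Then P(¬H|E) = 1 − 0.3586 = 0.6414.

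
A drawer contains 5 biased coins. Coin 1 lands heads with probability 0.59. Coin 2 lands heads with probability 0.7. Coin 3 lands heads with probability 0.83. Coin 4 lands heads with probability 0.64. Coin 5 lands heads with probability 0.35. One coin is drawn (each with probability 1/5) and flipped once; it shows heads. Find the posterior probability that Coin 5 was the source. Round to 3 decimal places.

P(heads|C1) = 0.59; P(heads|C2) = 0.7; P(heads|C3) = 0.83; P(heads|C4) = 0.64; P(heads|C5) = 0.35.
Prior × likelihood for each source: 0.2·0.59=0.1180, 0.2·0.7=0.1400, 0.2·0.83=0.1660, 0.2·0.64=0.1280, 0.2·0.35=0.07000. Summing gives P(heads) = 0.62200.
P(Coin 5 | heads) = 0.07000 / 0.62200 = 0.113.

Posterior probability ≈ 0.113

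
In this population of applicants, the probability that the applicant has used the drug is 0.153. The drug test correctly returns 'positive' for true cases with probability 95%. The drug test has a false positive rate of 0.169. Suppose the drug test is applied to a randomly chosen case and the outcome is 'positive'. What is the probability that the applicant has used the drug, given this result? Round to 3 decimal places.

P(H | E) ≈ 0.504

Let H be the event that the applicant has used the drug. P(H) = 0.153, so P(¬H) = 0.847. With E the 'positive' result, P(E|H) = 0.95 and P(E|¬H) = 0.169.
P(E) = 0.95·0.153 + 0.169·0.847 = 0.14535 + 0.14314 = 0.28849.
By Bayes' theorem, P(H|E) = 0.14535 / 0.28849 = 0.504.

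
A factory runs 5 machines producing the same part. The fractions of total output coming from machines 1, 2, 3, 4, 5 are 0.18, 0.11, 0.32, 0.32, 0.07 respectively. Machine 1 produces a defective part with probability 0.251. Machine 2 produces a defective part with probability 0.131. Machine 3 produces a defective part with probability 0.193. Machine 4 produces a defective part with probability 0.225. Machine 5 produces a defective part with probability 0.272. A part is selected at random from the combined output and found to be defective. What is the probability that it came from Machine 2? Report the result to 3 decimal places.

Posterior probability ≈ 0.068

P(defective|M1) = 0.251; P(defective|M2) = 0.131; P(defective|M3) = 0.193; P(defective|M4) = 0.225; P(defective|M5) = 0.272.
Prior × likelihood for each source: 0.18·0.251=0.04518, 0.11·0.131=0.01441, 0.32·0.193=0.06176, 0.32·0.225=0.07200, 0.07·0.272=0.01904. Summing gives P(defective) = 0.21239.
P(Machine 2 | defective) = 0.01441 / 0.21239 = 0.068.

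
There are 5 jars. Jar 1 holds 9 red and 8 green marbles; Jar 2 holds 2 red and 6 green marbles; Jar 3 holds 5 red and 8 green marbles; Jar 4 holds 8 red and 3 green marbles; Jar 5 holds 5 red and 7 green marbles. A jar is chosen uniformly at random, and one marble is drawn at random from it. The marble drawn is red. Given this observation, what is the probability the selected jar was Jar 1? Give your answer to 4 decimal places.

Posterior probability ≈ 0.2294

P(red|Jar 1) = 0.5294; P(red|Jar 2) = 0.25; P(red|Jar 3) = 0.3846; P(red|Jar 4) = 0.7273; P(red|Jar 5) = 0.4167.
Prior × likelihood for each source: 0.2·0.5294=0.1059, 0.2·0.25=0.05000, 0.2·0.3846=0.07692, 0.2·0.7273=0.1455, 0.2·0.4167=0.08333. Summing gives P(red) = 0.46159.
P(Jar 1 | red) = 0.1059 / 0.46159 = 0.2294.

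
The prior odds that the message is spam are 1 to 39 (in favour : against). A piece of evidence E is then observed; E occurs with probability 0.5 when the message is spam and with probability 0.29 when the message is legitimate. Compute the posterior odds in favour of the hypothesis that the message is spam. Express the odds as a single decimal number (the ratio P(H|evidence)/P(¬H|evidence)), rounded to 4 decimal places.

Posterior odds ≈ 0.0442

Prior odds = 1/39 = 0.025641. In log-odds, ln(0.025641) = -3.6636.
Add log likelihood ratio: ln(1.7241) = 0.54473.
Posterior log-odds = -3.1188, so posterior odds = exp(-3.1188) = 0.044209.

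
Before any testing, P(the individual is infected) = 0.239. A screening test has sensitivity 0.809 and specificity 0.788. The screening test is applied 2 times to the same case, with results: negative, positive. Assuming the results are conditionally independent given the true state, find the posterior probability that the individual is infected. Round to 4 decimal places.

Let H be the event that the individual is infected; start with P(H) = 0.239. P('positive'|H) = 0.809, P('positive'|¬H) = 0.212.
Update on result 1 ('negative'): P(H) ← 0.191·0.2390 / (0.191·0.2390 + 0.788·0.7610) = 0.045649/0.64532 = 0.0707.
Update on result 2 ('positive'): P(H) ← 0.809·0.0707 / (0.809·0.0707 + 0.212·0.9293) = 0.057228/0.25423 = 0.2251.

Posterior P(H) ≈ 0.2251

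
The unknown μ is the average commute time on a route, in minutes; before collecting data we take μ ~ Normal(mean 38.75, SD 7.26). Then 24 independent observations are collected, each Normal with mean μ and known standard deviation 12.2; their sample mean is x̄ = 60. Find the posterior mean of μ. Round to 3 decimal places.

Posterior mean ≈ 57.763

With known σ, the Normal prior is conjugate. Weight on the data is w = (n/σ²)/(n/σ² + 1/τ₀²) = 0.161247/(0.161247+0.0189726) = 0.89473.
Posterior mean = w·x̄ + (1−w)·μ₀ = 0.89473·60 + 0.10527·38.75 = 57.763.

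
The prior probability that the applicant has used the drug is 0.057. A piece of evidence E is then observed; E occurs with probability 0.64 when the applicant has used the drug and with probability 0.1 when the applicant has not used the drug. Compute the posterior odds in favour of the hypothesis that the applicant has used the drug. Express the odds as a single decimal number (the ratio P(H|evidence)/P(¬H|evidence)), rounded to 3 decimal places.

Prior odds = 0.057/(1−0.057) = 0.060445. In log-odds, ln(0.060445) = -2.8060.
Add log likelihood ratio: ln(6.4000) = 1.8563.
Posterior log-odds = -0.94972, so posterior odds = exp(-0.94972) = 0.38685.

Posterior odds ≈ 0.387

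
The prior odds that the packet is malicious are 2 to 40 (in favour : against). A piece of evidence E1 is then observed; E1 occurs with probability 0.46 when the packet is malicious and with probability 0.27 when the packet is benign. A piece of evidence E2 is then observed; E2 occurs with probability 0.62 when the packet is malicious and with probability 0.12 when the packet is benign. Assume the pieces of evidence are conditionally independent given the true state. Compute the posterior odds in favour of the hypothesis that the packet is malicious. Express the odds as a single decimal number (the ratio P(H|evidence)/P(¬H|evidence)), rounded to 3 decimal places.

Prior odds = 2/40 = 0.050000. In log-odds, ln(0.050000) = -2.9957.
Add log likelihood ratios: ln(1.7037) + ln(5.1667) = 2.1750.
Posterior log-odds = -0.82070, so posterior odds = exp(-0.82070) = 0.44012.

Posterior odds ≈ 0.440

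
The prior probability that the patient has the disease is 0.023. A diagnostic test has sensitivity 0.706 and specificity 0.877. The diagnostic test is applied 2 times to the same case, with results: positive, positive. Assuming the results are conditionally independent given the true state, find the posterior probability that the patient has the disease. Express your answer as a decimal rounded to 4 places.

With H the event that the patient has the disease, the joint likelihood of the observed sequence is P(data|H) = 0.706·0.706 = 0.49844 and P(data|¬H) = 0.123·0.123 = 0.015129.
Bayes: P(H|data) = 0.023·0.49844 / (0.023·0.49844 + 0.977·0.015129) = 0.011464/0.026245 = 0.4368.

Posterior P(H) ≈ 0.4368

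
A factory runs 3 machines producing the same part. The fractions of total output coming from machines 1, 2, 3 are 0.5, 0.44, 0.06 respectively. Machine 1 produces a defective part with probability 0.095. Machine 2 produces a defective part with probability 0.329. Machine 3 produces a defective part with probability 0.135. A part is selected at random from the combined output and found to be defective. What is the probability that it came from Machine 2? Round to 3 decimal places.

Posterior probability ≈ 0.722

P(defective|M1) = 0.095; P(defective|M2) = 0.329; P(defective|M3) = 0.135.
Prior × likelihood for each source: 0.5·0.095=0.04750, 0.44·0.329=0.1448, 0.06·0.135=0.008100. Summing gives P(defective) = 0.20036.
P(Machine 2 | defective) = 0.1448 / 0.20036 = 0.722.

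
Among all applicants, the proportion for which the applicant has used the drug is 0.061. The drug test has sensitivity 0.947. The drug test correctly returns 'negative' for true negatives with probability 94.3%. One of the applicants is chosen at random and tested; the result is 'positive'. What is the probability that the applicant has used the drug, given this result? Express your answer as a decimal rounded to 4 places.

Let H be the event that the applicant has used the drug. P(H) = 0.061, so P(¬H) = 0.939. With E the 'positive' result, P(E|H) = 0.947 and P(E|¬H) = 0.057.
P(E) = 0.947·0.061 + 0.057·0.939 = 0.057767 + 0.053523 = 0.11129.
By Bayes' theorem, P(H|E) = 0.057767 / 0.11129 = 0.5191.

P(H | E) ≈ 0.5191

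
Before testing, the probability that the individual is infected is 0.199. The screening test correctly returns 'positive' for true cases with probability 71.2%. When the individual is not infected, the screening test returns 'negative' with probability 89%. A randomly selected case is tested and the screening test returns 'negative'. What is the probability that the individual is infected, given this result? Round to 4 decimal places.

Write H for 'the individual is infected'. Prior odds H:¬H = 0.199/0.801 = 0.24844. For the 'negative' outcome, the likelihood ratio is 0.288/0.89 = 0.32360.
Posterior odds = 0.24844 × 0.32360 = 0.080394, so P(H|E) = 0.080394/(1+0.080394) = 0.0744.

P(H | E) ≈ 0.0744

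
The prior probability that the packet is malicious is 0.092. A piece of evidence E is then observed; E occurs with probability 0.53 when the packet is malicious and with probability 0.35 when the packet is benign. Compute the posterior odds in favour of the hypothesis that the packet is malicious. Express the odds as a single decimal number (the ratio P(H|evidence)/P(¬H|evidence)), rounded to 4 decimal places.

Posterior odds ≈ 0.1534

Prior odds = 0.092/(1−0.092) = 0.10132. In log-odds, ln(0.10132) = -2.2895.
Add log likelihood ratio: ln(1.5143) = 0.41494.
Posterior log-odds = -1.8745, so posterior odds = exp(-1.8745) = 0.15343.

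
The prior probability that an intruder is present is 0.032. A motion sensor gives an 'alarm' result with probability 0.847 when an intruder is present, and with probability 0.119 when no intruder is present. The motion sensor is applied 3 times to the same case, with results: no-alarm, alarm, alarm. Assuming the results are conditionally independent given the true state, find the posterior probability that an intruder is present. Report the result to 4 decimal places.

Posterior P(H) ≈ 0.2253

Let H be the event that an intruder is present; start with P(H) = 0.032. P('alarm'|H) = 0.847, P('alarm'|¬H) = 0.119.
Update on result 1 ('no-alarm'): P(H) ← 0.153·0.0320 / (0.153·0.0320 + 0.881·0.9680) = 0.0048960/0.85770 = 0.0057.
Update on result 2 ('alarm'): P(H) ← 0.847·0.0057 / (0.847·0.0057 + 0.119·0.9943) = 0.0048349/0.12316 = 0.0393.
Update on result 3 ('alarm'): P(H) ← 0.847·0.0393 / (0.847·0.0393 + 0.119·0.9607) = 0.033252/0.14758 = 0.2253.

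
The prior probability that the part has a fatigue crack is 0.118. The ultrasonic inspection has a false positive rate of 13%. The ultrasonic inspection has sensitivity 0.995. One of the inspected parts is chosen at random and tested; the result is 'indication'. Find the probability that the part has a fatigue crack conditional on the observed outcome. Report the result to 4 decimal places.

P(H | E) ≈ 0.5059

Let H be the event that the part has a fatigue crack. P(H) = 0.118, so P(¬H) = 0.882. With E the 'indication' result, P(E|H) = 0.995 and P(E|¬H) = 0.13.
P(E) = 0.995·0.118 + 0.13·0.882 = 0.11741 + 0.11466 = 0.23207.
By Bayes' theorem, P(H|E) = 0.11741 / 0.23207 = 0.5059.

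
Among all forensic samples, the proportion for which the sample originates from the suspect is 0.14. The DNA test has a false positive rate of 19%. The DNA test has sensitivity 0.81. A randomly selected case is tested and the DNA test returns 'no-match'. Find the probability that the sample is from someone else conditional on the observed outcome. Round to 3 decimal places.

Write H for 'the sample originates from the suspect'. Prior odds H:¬H = 0.14/0.86 = 0.16279. For the 'no-match' outcome, the likelihood ratio is 0.19/0.81 = 0.23457.
Posterior odds = 0.16279 × 0.23457 = 0.038185, so P(H|E) = 0.038185/(1+0.038185) = 0.037. Then P(¬H|E) = 1 − 0.037 = 0.963.

P(¬H | E) ≈ 0.963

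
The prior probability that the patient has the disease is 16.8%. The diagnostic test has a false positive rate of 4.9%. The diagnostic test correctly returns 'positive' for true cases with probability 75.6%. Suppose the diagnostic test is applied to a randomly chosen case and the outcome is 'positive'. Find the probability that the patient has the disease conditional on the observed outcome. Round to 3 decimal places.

Write H for 'the patient has the disease'. Prior odds H:¬H = 0.168/0.832 = 0.20192. For the 'positive' outcome, the likelihood ratio is 0.756/0.049 = 15.429.
Posterior odds = 0.20192 × 15.429 = 3.1154, so P(H|E) = 3.1154/(1+3.1154) = 0.757.

P(H | E) ≈ 0.757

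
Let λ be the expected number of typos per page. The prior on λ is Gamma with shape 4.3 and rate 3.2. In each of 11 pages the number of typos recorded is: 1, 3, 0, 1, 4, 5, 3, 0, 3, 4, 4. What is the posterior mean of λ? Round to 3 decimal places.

Posterior mean ≈ 2.275

The Poisson likelihood adds the total count to the shape and the number of exposure periods to the rate. Here ∑xᵢ = 28 and n = 11, so shape 4.3→32.3 and rate 3.2→14.2.
E[λ | data] = 32.3/14.2 = 2.275.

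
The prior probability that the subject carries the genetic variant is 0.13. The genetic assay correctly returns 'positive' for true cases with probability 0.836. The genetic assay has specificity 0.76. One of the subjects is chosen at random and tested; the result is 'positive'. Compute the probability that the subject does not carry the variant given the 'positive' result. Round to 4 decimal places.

P(¬H | E) ≈ 0.6577

Let H be the event that the subject carries the genetic variant. P(H) = 0.13, so P(¬H) = 0.87. With E the 'positive' result, P(E|H) = 0.836 and P(E|¬H) = 0.24.
P(E) = 0.836·0.13 + 0.24·0.87 = 0.10868 + 0.20880 = 0.31748.
By Bayes' theorem, P(H|E) = 0.10868 / 0.31748 = 0.3423. Hence P(¬H|E) = 1 − 0.3423 = 0.6577.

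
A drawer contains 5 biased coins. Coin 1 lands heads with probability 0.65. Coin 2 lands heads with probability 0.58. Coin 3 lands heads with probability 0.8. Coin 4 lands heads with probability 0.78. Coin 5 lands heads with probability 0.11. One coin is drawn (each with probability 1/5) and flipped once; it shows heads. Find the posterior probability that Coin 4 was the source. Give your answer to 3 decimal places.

Tabulate prior·likelihood by source: [1] prior 0.2, lik 0.65, product 0.1300; [2] prior 0.2, lik 0.58, product 0.1160; [3] prior 0.2, lik 0.8, product 0.1600; [4] prior 0.2, lik 0.78, product 0.1560; [5] prior 0.2, lik 0.11, product 0.02200.
Normalizing constant = 0.58400; the posterior for Coin 4 is its product over the sum, 0.1560/0.58400 = 0.267.

Posterior probability ≈ 0.267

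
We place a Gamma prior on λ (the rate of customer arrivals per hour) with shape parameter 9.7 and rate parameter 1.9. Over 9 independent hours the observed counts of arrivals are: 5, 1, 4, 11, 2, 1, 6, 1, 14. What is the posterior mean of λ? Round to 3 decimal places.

The Poisson likelihood adds the total count to the shape and the number of exposure periods to the rate. Here ∑xᵢ = 45 and n = 9, so shape 9.7→54.7 and rate 1.9→10.9.
E[λ | data] = 54.7/10.9 = 5.018.

Posterior mean ≈ 5.018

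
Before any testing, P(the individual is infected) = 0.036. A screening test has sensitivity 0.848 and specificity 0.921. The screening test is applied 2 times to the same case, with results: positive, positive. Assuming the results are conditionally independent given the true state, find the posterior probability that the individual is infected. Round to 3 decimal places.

With H the event that the individual is infected, the joint likelihood of the observed sequence is P(data|H) = 0.848·0.848 = 0.71910 and P(data|¬H) = 0.079·0.079 = 0.0062410.
Bayes: P(H|data) = 0.036·0.71910 / (0.036·0.71910 + 0.964·0.0062410) = 0.025888/0.031904 = 0.8114.

Posterior P(H) ≈ 0.811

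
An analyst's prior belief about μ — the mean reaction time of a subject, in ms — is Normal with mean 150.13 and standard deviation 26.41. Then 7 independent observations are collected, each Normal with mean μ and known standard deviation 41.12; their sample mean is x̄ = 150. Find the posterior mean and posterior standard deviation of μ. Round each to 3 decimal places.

With known σ, the Normal prior is conjugate. Weight on the data is w = (n/σ²)/(n/σ² + 1/τ₀²) = 0.00413992/(0.00413992+0.00143372) = 0.74277.
Posterior mean = w·x̄ + (1−w)·μ₀ = 0.74277·150 + 0.25723·150.13 = 150.033. Posterior variance = 1/(0.00413992+0.00143372) = 179.416, so SD = 13.395.

Posterior mean ≈ 150.033; posterior SD ≈ 13.395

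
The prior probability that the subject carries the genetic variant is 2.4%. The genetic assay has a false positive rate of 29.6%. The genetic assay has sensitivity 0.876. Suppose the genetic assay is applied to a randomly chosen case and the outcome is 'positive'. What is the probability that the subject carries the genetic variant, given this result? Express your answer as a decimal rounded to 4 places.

Let H be the event that the subject carries the genetic variant. P(H) = 0.024, so P(¬H) = 0.976. With E the 'positive' result, P(E|H) = 0.876 and P(E|¬H) = 0.296.
P(E) = 0.876·0.024 + 0.296·0.976 = 0.021024 + 0.28890 = 0.30992.
By Bayes' theorem, P(H|E) = 0.021024 / 0.30992 = 0.0678.

P(H | E) ≈ 0.0678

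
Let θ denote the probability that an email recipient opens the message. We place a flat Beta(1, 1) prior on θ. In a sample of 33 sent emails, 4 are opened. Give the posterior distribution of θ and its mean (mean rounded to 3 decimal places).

Observing 4 successes and 29 failures updates Beta(1, 1) by adding the success and failure counts to the two shape parameters: α = 1+4 = 5, β = 1+29 = 30.
Posterior mean = α/(α+β) = 5/35 = 0.143.

Posterior: Beta(5, 30); mean ≈ 0.143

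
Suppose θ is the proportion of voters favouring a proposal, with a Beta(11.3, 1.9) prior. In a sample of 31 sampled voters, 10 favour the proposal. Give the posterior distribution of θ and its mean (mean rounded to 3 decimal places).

The binomial likelihood is conjugate to the Beta prior: with 10 successes and 21 failures, the posterior is Beta(11.3+10, 1.9+21) = Beta(21.3, 22.9).
Posterior mean = α/(α+β) = 21.3/44.2 = 0.482.

Posterior: Beta(21.3, 22.9); mean ≈ 0.482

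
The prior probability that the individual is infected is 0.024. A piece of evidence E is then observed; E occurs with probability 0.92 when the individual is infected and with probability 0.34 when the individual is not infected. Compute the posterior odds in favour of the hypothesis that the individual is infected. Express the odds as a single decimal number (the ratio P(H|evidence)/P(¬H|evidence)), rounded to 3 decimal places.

Prior odds = 0.024/(1−0.024) = 0.024590. In log-odds, ln(0.024590) = -3.7054.
Add log likelihood ratio: ln(2.7059) = 0.99543.
Posterior log-odds = -2.7100, so posterior odds = exp(-2.7100) = 0.066538.

Posterior odds ≈ 0.067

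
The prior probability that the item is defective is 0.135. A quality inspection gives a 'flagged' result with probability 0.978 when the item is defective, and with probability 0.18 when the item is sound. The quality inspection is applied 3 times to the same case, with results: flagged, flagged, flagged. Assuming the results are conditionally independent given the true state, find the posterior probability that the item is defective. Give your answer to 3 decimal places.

With H the event that the item is defective, the joint likelihood of the observed sequence is P(data|H) = 0.978·0.978·0.978 = 0.93544 and P(data|¬H) = 0.18·0.18·0.18 = 0.0058320.
Bayes: P(H|data) = 0.135·0.93544 / (0.135·0.93544 + 0.865·0.0058320) = 0.12628/0.13133 = 0.9616.

Posterior P(H) ≈ 0.962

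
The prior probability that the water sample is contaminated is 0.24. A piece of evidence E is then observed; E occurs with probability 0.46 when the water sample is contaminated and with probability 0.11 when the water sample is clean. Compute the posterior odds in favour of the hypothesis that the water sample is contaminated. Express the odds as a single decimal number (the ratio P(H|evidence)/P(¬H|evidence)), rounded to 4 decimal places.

Prior odds = 0.24/(1−0.24) = 0.31579. In log-odds, ln(0.31579) = -1.1527.
Add log likelihood ratio: ln(4.1818) = 1.4307.
Posterior log-odds = 0.27807, so posterior odds = exp(0.27807) = 1.3206.

Posterior odds ≈ 1.3206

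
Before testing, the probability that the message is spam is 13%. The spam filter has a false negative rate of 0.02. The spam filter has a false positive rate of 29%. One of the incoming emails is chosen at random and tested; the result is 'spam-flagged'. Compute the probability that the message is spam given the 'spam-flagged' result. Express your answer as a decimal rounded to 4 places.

Let H be the event that the message is spam. P(H) = 0.13, so P(¬H) = 0.87. With E the 'spam-flagged' result, P(E|H) = 0.98 and P(E|¬H) = 0.29.
P(E) = 0.98·0.13 + 0.29·0.87 = 0.12740 + 0.25230 = 0.37970.
By Bayes' theorem, P(H|E) = 0.12740 / 0.37970 = 0.3355.

P(H | E) ≈ 0.3355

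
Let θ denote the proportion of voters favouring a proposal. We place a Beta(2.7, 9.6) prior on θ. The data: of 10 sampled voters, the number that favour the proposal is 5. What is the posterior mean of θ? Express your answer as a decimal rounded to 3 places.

The binomial likelihood is conjugate to the Beta prior: with 5 successes and 5 failures, the posterior is Beta(2.7+5, 9.6+5) = Beta(7.7, 14.6).
E[θ | data] = 7.7/(7.7+14.6) = 0.345.

Posterior mean ≈ 0.345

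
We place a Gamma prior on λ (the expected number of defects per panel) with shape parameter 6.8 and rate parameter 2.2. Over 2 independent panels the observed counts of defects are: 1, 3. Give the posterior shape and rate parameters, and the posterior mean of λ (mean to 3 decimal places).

Total count ∑xᵢ = 4 over n = 2 panels.
Gamma is conjugate to the Poisson likelihood: posterior is Gamma(shape = 6.8+4 = 10.8, rate = 2.2+2 = 4.2).
Posterior mean = shape/rate = 10.8/4.2 = 2.571.

Posterior: Gamma(shape=10.8, rate=4.2); mean ≈ 2.571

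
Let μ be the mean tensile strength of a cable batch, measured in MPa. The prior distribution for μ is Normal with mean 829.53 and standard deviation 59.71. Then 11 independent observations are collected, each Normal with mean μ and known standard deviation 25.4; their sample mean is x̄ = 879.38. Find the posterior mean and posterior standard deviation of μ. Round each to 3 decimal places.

Posterior mean ≈ 878.573; posterior SD ≈ 7.596

Prior precision 1/τ₀² = 1/59.71² = 0.00028048; data precision n/σ² = 11/25.4² = 0.0170500.
Posterior precision = 0.00028048 + 0.0170500 = 0.0173305, giving posterior SD = 1/√0.0173305 = 7.596.
Posterior mean = (0.00028048·829.53 + 0.0170500·879.38) / 0.0173305 = 878.573.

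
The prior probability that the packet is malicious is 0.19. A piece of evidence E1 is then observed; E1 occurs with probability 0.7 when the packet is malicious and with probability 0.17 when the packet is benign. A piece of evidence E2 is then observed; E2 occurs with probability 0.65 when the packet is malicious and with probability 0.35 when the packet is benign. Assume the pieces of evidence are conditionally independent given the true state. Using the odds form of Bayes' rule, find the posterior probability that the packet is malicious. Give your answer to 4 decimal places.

Prior odds = 0.19/(1−0.19) = 0.23457.
Likelihood ratio for E1 = 0.7/0.17 = 4.1176.
Likelihood ratio for E2 = 0.65/0.35 = 1.8571.
Posterior odds = prior odds × LR₁ × LR₂ = 1.7938.
Posterior probability = odds/(1+odds) = 1.7938/2.7938 = 0.6421.

Posterior probability ≈ 0.6421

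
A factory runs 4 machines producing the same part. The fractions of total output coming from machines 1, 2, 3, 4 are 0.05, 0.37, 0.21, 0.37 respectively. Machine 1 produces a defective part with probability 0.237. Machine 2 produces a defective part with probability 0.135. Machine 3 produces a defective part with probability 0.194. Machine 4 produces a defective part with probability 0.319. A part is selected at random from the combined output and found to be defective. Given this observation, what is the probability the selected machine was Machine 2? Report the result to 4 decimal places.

Tabulate prior·likelihood by source: [1] prior 0.05, lik 0.237, product 0.01185; [2] prior 0.37, lik 0.135, product 0.04995; [3] prior 0.21, lik 0.194, product 0.04074; [4] prior 0.37, lik 0.319, product 0.1180.
Normalizing constant = 0.22057; the posterior for Machine 2 is its product over the sum, 0.04995/0.22057 = 0.2265.

Posterior probability ≈ 0.2265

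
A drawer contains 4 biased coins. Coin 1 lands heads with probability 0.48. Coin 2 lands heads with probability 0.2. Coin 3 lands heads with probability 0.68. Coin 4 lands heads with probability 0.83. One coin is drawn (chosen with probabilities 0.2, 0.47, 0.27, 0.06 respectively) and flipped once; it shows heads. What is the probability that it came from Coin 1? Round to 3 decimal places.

P(heads|C1) = 0.48; P(heads|C2) = 0.2; P(heads|C3) = 0.68; P(heads|C4) = 0.83.
Prior × likelihood for each source: 0.2·0.48=0.09600, 0.47·0.2=0.09400, 0.27·0.68=0.1836, 0.06·0.83=0.04980. Summing gives P(heads) = 0.42340.
P(Coin 1 | heads) = 0.09600 / 0.42340 = 0.227.

Posterior probability ≈ 0.227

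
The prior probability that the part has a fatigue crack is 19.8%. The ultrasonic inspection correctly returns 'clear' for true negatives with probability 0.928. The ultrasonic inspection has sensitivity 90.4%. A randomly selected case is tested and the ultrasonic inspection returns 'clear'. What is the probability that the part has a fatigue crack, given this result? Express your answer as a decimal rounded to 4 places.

P(H | E) ≈ 0.0249

Let H be the event that the part has a fatigue crack. P(H) = 0.198, so P(¬H) = 0.802. With E the 'clear' result, P(E|H) = 0.096 and P(E|¬H) = 0.928.
P(E) = 0.096·0.198 + 0.928·0.802 = 0.019008 + 0.74426 = 0.76326.
By Bayes' theorem, P(H|E) = 0.019008 / 0.76326 = 0.0249.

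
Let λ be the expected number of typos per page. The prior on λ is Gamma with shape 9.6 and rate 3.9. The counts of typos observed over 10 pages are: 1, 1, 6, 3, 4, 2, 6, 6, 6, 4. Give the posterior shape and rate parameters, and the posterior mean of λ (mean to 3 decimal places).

Posterior: Gamma(shape=48.6, rate=13.9); mean ≈ 3.496

The Poisson likelihood adds the total count to the shape and the number of exposure periods to the rate. Here ∑xᵢ = 39 and n = 10, so shape 9.6→48.6 and rate 3.9→13.9.
Posterior mean = shape/rate = 48.6/13.9 = 3.496.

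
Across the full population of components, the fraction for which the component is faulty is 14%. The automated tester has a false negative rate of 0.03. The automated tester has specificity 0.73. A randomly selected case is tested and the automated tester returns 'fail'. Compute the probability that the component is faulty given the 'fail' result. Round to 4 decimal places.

Let H be the event that the component is faulty. P(H) = 0.14, so P(¬H) = 0.86. With E the 'fail' result, P(E|H) = 0.97 and P(E|¬H) = 0.27.
P(E) = 0.97·0.14 + 0.27·0.86 = 0.13580 + 0.23220 = 0.36800.
By Bayes' theorem, P(H|E) = 0.13580 / 0.36800 = 0.3690.

P(H | E) ≈ 0.3690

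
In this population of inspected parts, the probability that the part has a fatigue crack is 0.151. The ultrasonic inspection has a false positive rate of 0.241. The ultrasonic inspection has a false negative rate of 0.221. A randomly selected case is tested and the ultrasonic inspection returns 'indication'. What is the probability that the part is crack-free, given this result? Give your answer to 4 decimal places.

P(¬H | E) ≈ 0.6350

Write H for 'the part has a fatigue crack'. Prior odds H:¬H = 0.151/0.849 = 0.17786. For the 'indication' outcome, the likelihood ratio is 0.779/0.241 = 3.2324.
Posterior odds = 0.17786 × 3.2324 = 0.57490, so P(H|E) = 0.57490/(1+0.57490) = 0.3650. Then P(¬H|E) = 1 − 0.3650 = 0.6350.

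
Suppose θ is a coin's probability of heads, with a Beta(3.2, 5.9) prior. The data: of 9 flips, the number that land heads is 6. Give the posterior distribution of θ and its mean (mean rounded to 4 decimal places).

The binomial likelihood is conjugate to the Beta prior: with 6 successes and 3 failures, the posterior is Beta(3.2+6, 5.9+3) = Beta(9.2, 8.9).
Posterior mean = α/(α+β) = 9.2/18.1 = 0.5083.

Posterior: Beta(9.2, 8.9); mean ≈ 0.5083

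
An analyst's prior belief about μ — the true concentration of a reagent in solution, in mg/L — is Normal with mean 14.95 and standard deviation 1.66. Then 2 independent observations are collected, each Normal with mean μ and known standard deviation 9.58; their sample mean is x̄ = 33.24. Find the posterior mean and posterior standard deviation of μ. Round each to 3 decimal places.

With known σ, the Normal prior is conjugate. Weight on the data is w = (n/σ²)/(n/σ² + 1/τ₀²) = 0.0217921/(0.0217921+0.362897) = 0.056649.
Posterior mean = w·x̄ + (1−w)·μ₀ = 0.056649·33.24 + 0.94335·14.95 = 15.986. Posterior variance = 1/(0.0217921+0.362897) = 2.59950, so SD = 1.612.

Posterior mean ≈ 15.986; posterior SD ≈ 1.612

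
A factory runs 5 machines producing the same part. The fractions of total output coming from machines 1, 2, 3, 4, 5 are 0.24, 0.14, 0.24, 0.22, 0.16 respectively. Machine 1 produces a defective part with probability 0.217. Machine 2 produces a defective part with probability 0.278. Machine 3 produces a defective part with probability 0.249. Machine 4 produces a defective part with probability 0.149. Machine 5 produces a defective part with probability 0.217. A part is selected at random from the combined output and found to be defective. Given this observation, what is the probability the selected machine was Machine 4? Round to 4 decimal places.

Posterior probability ≈ 0.1502

P(defective|M1) = 0.217; P(defective|M2) = 0.278; P(defective|M3) = 0.249; P(defective|M4) = 0.149; P(defective|M5) = 0.217.
Prior × likelihood for each source: 0.24·0.217=0.05208, 0.14·0.278=0.03892, 0.24·0.249=0.05976, 0.22·0.149=0.03278, 0.16·0.217=0.03472. Summing gives P(defective) = 0.21826.
P(Machine 4 | defective) = 0.03278 / 0.21826 = 0.1502.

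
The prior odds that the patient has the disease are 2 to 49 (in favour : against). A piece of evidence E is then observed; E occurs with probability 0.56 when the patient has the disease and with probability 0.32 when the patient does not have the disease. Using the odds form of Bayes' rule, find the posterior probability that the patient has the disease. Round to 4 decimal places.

Prior odds = 2/49 = 0.040816. In log-odds, ln(0.040816) = -3.1987.
Add log likelihood ratio: ln(1.7500) = 0.55962.
Posterior log-odds = -2.6391, so posterior odds = exp(-2.6391) = 0.071429. Converting, P(H|E) = 0.071429/1.0714 = 0.0667.

Posterior probability ≈ 0.0667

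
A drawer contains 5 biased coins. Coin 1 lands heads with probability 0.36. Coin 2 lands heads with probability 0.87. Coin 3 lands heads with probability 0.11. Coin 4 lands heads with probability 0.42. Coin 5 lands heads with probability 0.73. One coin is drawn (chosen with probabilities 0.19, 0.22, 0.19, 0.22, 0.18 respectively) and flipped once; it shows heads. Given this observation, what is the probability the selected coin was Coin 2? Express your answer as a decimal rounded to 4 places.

Posterior probability ≈ 0.3794

Tabulate prior·likelihood by source: [1] prior 0.19, lik 0.36, product 0.06840; [2] prior 0.22, lik 0.87, product 0.1914; [3] prior 0.19, lik 0.11, product 0.02090; [4] prior 0.22, lik 0.42, product 0.09240; [5] prior 0.18, lik 0.73, product 0.1314.
Normalizing constant = 0.50450; the posterior for Coin 2 is its product over the sum, 0.1914/0.50450 = 0.3794.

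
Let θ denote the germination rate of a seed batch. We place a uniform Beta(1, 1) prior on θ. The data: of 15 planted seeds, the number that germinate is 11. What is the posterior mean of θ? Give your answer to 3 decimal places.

The binomial likelihood is conjugate to the Beta prior: with 11 successes and 4 failures, the posterior is Beta(1+11, 1+4) = Beta(12, 5).
E[θ | data] = 12/(12+5) = 0.706.

Posterior mean ≈ 0.706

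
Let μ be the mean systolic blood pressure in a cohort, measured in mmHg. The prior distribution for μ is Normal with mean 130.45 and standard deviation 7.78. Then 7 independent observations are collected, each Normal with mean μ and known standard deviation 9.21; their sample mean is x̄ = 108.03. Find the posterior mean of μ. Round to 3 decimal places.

With known σ, the Normal prior is conjugate. Weight on the data is w = (n/σ²)/(n/σ² + 1/τ₀²) = 0.0825237/(0.0825237+0.0165212) = 0.83320.
Posterior mean = w·x̄ + (1−w)·μ₀ = 0.83320·108.03 + 0.16680·130.45 = 111.770.

Posterior mean ≈ 111.770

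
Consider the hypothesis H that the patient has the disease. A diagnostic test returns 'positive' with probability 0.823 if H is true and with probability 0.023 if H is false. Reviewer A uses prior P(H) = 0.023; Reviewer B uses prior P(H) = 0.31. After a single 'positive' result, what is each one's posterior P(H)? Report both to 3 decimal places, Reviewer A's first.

Reviewer A: 0.457; Reviewer B: 0.941

The likelihood ratio for a 'positive' result is 0.823/0.023 = 35.783.
Reviewer A: prior odds 0.023/0.977 = 0.023541; posterior odds 0.84237; posterior probability 0.457.
Reviewer B: prior odds 0.31/0.69 = 0.44928; posterior odds 16.076; posterior probability 0.941.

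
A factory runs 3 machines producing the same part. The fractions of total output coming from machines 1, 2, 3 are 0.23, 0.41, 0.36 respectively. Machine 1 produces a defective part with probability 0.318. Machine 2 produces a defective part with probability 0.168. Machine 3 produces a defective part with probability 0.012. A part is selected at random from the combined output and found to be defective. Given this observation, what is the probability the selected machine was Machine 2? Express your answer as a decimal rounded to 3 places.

P(defective|M1) = 0.318; P(defective|M2) = 0.168; P(defective|M3) = 0.012.
Prior × likelihood for each source: 0.23·0.318=0.07314, 0.41·0.168=0.06888, 0.36·0.012=0.004320. Summing gives P(defective) = 0.14634.
P(Machine 2 | defective) = 0.06888 / 0.14634 = 0.471.

Posterior probability ≈ 0.471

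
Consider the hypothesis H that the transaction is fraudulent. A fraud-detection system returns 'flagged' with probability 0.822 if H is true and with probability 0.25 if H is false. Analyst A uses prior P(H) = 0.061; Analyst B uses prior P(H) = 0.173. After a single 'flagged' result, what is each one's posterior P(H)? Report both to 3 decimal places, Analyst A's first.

P('+'|H) = 0.822, P('+'|¬H) = 0.25.
Analyst A: numerator 0.822·0.061 = 0.050142; evidence = 0.050142+0.25·0.939 = 0.28489; posterior = 0.176.
Analyst B: numerator 0.822·0.173 = 0.14221; evidence = 0.14221+0.25·0.827 = 0.34896; posterior = 0.408.

Analyst A: 0.176; Analyst B: 0.408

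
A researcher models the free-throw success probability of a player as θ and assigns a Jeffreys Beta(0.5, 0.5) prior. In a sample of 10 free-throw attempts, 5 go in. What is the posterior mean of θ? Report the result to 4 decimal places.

Posterior mean ≈ 0.5000

Observing 5 successes and 5 failures updates Beta(0.5, 0.5) by adding the success and failure counts to the two shape parameters: α = 0.5+5 = 5.5, β = 0.5+5 = 5.5.
E[θ | data] = 5.5/(5.5+5.5) = 0.5000.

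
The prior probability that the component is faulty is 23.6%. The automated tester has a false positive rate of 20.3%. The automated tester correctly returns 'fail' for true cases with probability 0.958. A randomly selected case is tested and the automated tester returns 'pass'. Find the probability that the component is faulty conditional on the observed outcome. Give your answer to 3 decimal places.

Let H be the event that the component is faulty. P(H) = 0.236, so P(¬H) = 0.764. With E the 'pass' result, P(E|H) = 0.042 and P(E|¬H) = 0.797.
P(E) = 0.042·0.236 + 0.797·0.764 = 0.0099120 + 0.60891 = 0.61882.
By Bayes' theorem, P(H|E) = 0.0099120 / 0.61882 = 0.016.

P(H | E) ≈ 0.016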